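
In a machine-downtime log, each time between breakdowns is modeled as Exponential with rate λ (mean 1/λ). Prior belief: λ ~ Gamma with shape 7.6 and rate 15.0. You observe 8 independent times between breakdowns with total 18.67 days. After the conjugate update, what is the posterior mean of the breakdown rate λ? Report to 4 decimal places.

0.4633

With a Gamma(shape α, rate β) prior on the exponential rate λ, the posterior after n observations with total T = Σxᵢ is Gamma(α+n, β+T).
Posterior: Gamma(7.6+8, 15.0+18.67) = Gamma(15.6, 33.67).
Posterior mean of λ = α/β = 15.6/33.67 = 0.4633.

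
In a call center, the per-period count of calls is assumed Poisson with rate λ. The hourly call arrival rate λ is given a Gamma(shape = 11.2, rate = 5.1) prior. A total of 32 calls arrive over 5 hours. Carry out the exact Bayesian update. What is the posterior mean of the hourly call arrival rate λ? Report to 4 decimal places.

With a Gamma(shape α, rate β) prior, the Poisson likelihood is conjugate: the posterior is Gamma(α + ΣXᵢ, β + n).
Posterior: Gamma(α+S, β+n) = Gamma(11.2+32, 5.1+5) = Gamma(43.2, 10.1).
Posterior mean = α/β = 43.2/10.1 = 4.2772.

4.2772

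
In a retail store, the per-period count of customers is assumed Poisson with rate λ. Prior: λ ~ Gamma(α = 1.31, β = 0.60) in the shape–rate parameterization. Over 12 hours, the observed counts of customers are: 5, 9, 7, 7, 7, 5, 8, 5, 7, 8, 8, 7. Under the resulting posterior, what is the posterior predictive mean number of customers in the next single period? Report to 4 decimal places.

With a Gamma(shape α, rate β) prior, the Poisson likelihood is conjugate: the posterior is Gamma(α + ΣXᵢ, β + n).
Sum of counts S = 83 over n = 12 hours.
Posterior: Gamma(α+S, β+n) = Gamma(1.31+83, 0.60+12) = Gamma(84.31, 12.60).
The predictive distribution for one future period is NegBinom with mean α/β = 6.6913.

6.6913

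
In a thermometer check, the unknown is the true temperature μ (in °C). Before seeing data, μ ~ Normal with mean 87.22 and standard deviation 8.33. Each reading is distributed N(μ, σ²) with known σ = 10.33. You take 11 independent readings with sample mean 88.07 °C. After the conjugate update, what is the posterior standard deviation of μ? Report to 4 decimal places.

2.9174

For Normal data with known variance σ², a Normal(μ₀, σ₀²) prior on μ is conjugate. Posterior precision = 1/σ₀² + n/σ²; posterior mean is the precision-weighted average of μ₀ and x̄.
σ₀² = 8.33² = 69.3889, σ² = 10.33² = 106.7089; σ² + n·σ₀² = 106.7089 + 11·69.3889 = 869.9868.
Posterior precision = 1/σ₀² + n/σ² = 1/69.3889 + 11/106.7089 = (σ² + n·σ₀²)/(σ₀²σ²) = 869.9868/(69.3889·106.7089); posterior variance σₙ² = σ₀²σ²/(σ² + n·σ₀²) = 69.3889·106.7089/869.9868 = 8.510949.
Posterior SD = √σₙ² = √(69.3889·106.7089/869.9868) = 2.9174.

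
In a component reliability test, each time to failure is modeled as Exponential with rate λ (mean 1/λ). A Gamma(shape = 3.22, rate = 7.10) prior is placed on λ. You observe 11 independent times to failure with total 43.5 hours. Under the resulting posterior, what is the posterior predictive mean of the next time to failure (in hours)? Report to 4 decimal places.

3.8275

With a Gamma(shape α, rate β) prior on the exponential rate λ, the posterior after n observations with total T = Σxᵢ is Gamma(α+n, β+T).
Posterior: Gamma(3.22+11, 7.10+43.5) = Gamma(14.22, 50.60).
The predictive distribution for the next observation is Lomax; its mean is β/(α−1) = 50.60/13.22 = 3.8275.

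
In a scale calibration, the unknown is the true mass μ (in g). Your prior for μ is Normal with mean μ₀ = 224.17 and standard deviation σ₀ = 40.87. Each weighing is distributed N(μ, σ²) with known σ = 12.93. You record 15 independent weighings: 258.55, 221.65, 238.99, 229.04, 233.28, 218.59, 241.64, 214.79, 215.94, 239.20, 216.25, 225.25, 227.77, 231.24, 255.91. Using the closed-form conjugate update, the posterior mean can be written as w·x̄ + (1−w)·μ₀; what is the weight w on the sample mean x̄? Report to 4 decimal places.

For Normal data with known variance σ², a Normal(μ₀, σ₀²) prior on μ is conjugate. Posterior precision = 1/σ₀² + n/σ²; posterior mean is the precision-weighted average of μ₀ and x̄.
σ₀² = 40.87² = 1670.3569, σ² = 12.93² = 167.1849. Prior precision 1/σ₀² = 1/1670.3569; data precision n/σ² = 15/167.1849.
w = (n/σ²)/(1/σ₀² + n/σ²) = n·σ₀²/(σ² + n·σ₀²) = 15·1670.3569/(167.1849 + 15·1670.3569) = 25055.3535/25222.5384 = 0.9934.

0.9934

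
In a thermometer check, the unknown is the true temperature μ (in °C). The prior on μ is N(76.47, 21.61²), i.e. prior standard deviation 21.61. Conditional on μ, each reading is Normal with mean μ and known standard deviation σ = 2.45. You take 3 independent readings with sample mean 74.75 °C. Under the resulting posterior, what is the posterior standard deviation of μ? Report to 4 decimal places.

1.4115

For Normal data with known variance σ², a Normal(μ₀, σ₀²) prior on μ is conjugate. Posterior precision = 1/σ₀² + n/σ²; posterior mean is the precision-weighted average of μ₀ and x̄.
σ₀² = 21.61² = 466.9921, σ² = 2.45² = 6.0025; σ² + n·σ₀² = 6.0025 + 3·466.9921 = 1406.9788.
Posterior precision = 1/σ₀² + n/σ² = 1/466.9921 + 3/6.0025 = (σ² + n·σ₀²)/(σ₀²σ²) = 1406.9788/(466.9921·6.0025); posterior variance σₙ² = σ₀²σ²/(σ² + n·σ₀²) = 466.9921·6.0025/1406.9788 = 1.992297.
Posterior SD = √σₙ² = √(466.9921·6.0025/1406.9788) = 1.4115.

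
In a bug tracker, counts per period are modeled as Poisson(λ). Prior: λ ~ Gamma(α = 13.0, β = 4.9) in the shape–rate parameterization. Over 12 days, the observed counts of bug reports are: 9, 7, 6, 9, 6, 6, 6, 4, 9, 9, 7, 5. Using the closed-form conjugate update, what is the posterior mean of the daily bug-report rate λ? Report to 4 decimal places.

With a Gamma(shape α, rate β) prior, the Poisson likelihood is conjugate: the posterior is Gamma(α + ΣXᵢ, β + n).
Sum of counts S = 83 over n = 12 days.
Posterior: Gamma(α+S, β+n) = Gamma(13.0+83, 4.9+12) = Gamma(96.0, 16.9).
Posterior mean = α/β = 96.0/16.9 = 5.6805.

5.6805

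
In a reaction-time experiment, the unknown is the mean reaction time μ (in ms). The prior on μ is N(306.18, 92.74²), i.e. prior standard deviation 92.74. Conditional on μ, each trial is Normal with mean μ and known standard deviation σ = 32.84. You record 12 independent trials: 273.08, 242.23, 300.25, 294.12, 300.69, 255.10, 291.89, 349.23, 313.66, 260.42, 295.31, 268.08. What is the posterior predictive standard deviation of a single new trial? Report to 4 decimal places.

34.1674

For Normal data with known variance σ², a Normal(μ₀, σ₀²) prior on μ is conjugate. Posterior precision = 1/σ₀² + n/σ²; posterior mean is the precision-weighted average of μ₀ and x̄.
σ₀² = 92.74² = 8600.7076, σ² = 32.84² = 1078.4656; σ² + n·σ₀² = 1078.4656 + 12·8600.7076 = 104286.9568.
Posterior precision = 1/σ₀² + n/σ² = 1/8600.7076 + 12/1078.4656 = (σ² + n·σ₀²)/(σ₀²σ²) = 104286.9568/(8600.7076·1078.4656); posterior variance σₙ² = σ₀²σ²/(σ² + n·σ₀²) = 8600.7076·1078.4656/104286.9568 = 88.942736.
Predictive variance for one new observation = σₙ² + σ² = 8600.7076·1078.4656/104286.9568 + 1078.4656 = σ²·(σ₀² + 104286.9568)/104286.9568 = 1078.4656·112887.6644/104286.9568 = 1167.408336; SD = √(1078.4656·112887.6644/104286.9568) = 34.1674.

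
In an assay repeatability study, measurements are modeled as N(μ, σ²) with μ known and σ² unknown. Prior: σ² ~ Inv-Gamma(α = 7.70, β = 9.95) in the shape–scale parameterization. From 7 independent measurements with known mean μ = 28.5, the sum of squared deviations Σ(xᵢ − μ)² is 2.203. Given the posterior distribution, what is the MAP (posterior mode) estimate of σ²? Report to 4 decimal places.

0.9059

With known mean μ and an Inverse-Gamma(α, β) prior on σ², the Normal likelihood is conjugate: posterior is Inv-Gamma(α + n/2, β + Σ(xᵢ−μ)²/2).
Posterior: Inv-Gamma(7.70 + 7/2, 9.95 + 2.203/2) = Inv-Gamma(11.20, 11.0515).
Mode = β/(α+1) = 11.0515/12.20 = 0.9059.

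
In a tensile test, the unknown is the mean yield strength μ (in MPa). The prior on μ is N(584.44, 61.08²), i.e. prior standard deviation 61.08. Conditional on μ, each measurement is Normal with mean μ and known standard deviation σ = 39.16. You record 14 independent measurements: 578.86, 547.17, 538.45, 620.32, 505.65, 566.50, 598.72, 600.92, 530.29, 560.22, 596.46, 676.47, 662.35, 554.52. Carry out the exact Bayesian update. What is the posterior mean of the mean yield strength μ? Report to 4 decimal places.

For Normal data with known variance σ², a Normal(μ₀, σ₀²) prior on μ is conjugate. Posterior precision = 1/σ₀² + n/σ²; posterior mean is the precision-weighted average of μ₀ and x̄.
Σxᵢ = 578.86 + 547.17 + 538.45 + 620.32 + 505.65 + 566.50 + 598.72 + 600.92 + 530.29 + 560.22 + 596.46 + 676.47 + 662.35 + 554.52 = 8136.9, so n·x̄ = 8136.9.
σ₀² = 61.08² = 3730.7664, σ² = 39.16² = 1533.5056; σ² + n·σ₀² = 1533.5056 + 14·3730.7664 = 53764.2352.
Posterior mean = (μ₀/σ₀² + n·x̄/σ²)/(1/σ₀² + n/σ²) = (σ²·μ₀ + σ₀²·n·x̄)/(σ² + n·σ₀²) = (1533.5056·584.44 + 3730.7664·8136.9)/53764.2352 = 31253115.133024/53764.2352 = 581.2994.

581.2994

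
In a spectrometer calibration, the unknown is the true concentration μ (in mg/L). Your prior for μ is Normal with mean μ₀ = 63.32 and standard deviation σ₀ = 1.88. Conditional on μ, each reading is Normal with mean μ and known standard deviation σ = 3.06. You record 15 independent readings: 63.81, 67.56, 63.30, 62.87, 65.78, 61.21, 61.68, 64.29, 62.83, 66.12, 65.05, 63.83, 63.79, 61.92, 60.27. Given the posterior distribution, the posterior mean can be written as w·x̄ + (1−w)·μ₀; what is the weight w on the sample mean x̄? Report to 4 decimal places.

0.8499

For Normal data with known variance σ², a Normal(μ₀, σ₀²) prior on μ is conjugate. Posterior precision = 1/σ₀² + n/σ²; posterior mean is the precision-weighted average of μ₀ and x̄.
σ₀² = 1.88² = 3.5344, σ² = 3.06² = 9.3636. Prior precision 1/σ₀² = 1/3.5344; data precision n/σ² = 15/9.3636.
w = (n/σ²)/(1/σ₀² + n/σ²) = n·σ₀²/(σ² + n·σ₀²) = 15·3.5344/(9.3636 + 15·3.5344) = 53.016/62.3796 = 0.8499.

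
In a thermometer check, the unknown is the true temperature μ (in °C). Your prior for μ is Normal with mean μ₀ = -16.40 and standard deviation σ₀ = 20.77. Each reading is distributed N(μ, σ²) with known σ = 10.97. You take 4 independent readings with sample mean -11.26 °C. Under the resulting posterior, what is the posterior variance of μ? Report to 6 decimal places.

28.123874

For Normal data with known variance σ², a Normal(μ₀, σ₀²) prior on μ is conjugate. Posterior precision = 1/σ₀² + n/σ²; posterior mean is the precision-weighted average of μ₀ and x̄.
σ₀² = 20.77² = 431.3929, σ² = 10.97² = 120.3409; σ² + n·σ₀² = 120.3409 + 4·431.3929 = 1845.9125.
Posterior precision = 1/σ₀² + n/σ² = 1/431.3929 + 4/120.3409 = (σ² + n·σ₀²)/(σ₀²σ²) = 1845.9125/(431.3929·120.3409); posterior variance σₙ² = σ₀²σ²/(σ² + n·σ₀²) = 431.3929·120.3409/1845.9125 = 28.123874.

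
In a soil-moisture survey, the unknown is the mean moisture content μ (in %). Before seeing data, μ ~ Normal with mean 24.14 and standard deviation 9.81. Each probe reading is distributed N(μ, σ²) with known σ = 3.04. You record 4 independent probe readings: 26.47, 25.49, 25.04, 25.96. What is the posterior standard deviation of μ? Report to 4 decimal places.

For Normal data with known variance σ², a Normal(μ₀, σ₀²) prior on μ is conjugate. Posterior precision = 1/σ₀² + n/σ²; posterior mean is the precision-weighted average of μ₀ and x̄.
σ₀² = 9.81² = 96.2361, σ² = 3.04² = 9.2416; σ² + n·σ₀² = 9.2416 + 4·96.2361 = 394.186.
Posterior precision = 1/σ₀² + n/σ² = 1/96.2361 + 4/9.2416 = (σ² + n·σ₀²)/(σ₀²σ²) = 394.186/(96.2361·9.2416); posterior variance σₙ² = σ₀²σ²/(σ² + n·σ₀²) = 96.2361·9.2416/394.186 = 2.256233.
Posterior SD = √σₙ² = √(96.2361·9.2416/394.186) = 1.5021.

1.5021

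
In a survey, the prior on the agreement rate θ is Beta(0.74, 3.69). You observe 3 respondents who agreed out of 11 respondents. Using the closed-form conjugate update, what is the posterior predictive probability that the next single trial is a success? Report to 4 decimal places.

0.2424

The Beta prior is conjugate to a Binomial/Bernoulli likelihood; the update adds successes to α and failures to β.
Posterior: Beta(α+k, β+n−k) = Beta(0.74+3, 3.69+8) = Beta(3.74, 11.69).
For a single future Bernoulli trial, P(success | data) = α/(α+β) = 0.2424.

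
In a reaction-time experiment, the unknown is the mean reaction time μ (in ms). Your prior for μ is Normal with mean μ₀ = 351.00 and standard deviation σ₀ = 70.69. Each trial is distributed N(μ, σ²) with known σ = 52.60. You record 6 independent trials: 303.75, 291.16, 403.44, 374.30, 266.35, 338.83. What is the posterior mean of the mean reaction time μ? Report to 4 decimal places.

For Normal data with known variance σ², a Normal(μ₀, σ₀²) prior on μ is conjugate. Posterior precision = 1/σ₀² + n/σ²; posterior mean is the precision-weighted average of μ₀ and x̄.
Σxᵢ = 303.75 + 291.16 + 403.44 + 374.30 + 266.35 + 338.83 = 1977.83, so n·x̄ = 1977.83.
σ₀² = 70.69² = 4997.0761, σ² = 52.60² = 2766.76; σ² + n·σ₀² = 2766.76 + 6·4997.0761 = 32749.2166.
Posterior mean = (μ₀/σ₀² + n·x̄/σ²)/(1/σ₀² + n/σ²) = (σ²·μ₀ + σ₀²·n·x̄)/(σ² + n·σ₀²) = (2766.76·351.00 + 4997.0761·1977.83)/32749.2166 = 10854499.782863/32749.2166 = 331.4430.

331.4430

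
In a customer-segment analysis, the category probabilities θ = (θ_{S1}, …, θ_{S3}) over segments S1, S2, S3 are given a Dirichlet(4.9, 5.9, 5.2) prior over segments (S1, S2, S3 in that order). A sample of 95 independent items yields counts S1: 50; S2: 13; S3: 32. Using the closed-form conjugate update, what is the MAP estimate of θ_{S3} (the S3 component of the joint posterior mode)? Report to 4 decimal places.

The Dirichlet prior is conjugate to the Multinomial likelihood: each posterior αⱼ = prior αⱼ + observed count nⱼ.
Posterior concentration: (54.9, 18.9, 37.2), total = 111.0.
Joint mode component: (α_{S3}−1)/(Σα−K) = 36.2/108.0 = 0.3352.

0.3352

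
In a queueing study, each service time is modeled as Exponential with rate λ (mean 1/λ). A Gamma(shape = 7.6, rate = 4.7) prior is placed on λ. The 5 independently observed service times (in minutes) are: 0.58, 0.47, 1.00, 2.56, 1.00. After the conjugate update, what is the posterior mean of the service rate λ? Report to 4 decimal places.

With a Gamma(shape α, rate β) prior on the exponential rate λ, the posterior after n observations with total T = Σxᵢ is Gamma(α+n, β+T).
Sum of observations T = 5.61 minutes; n = 5.
Posterior: Gamma(7.6+5, 4.7+5.61) = Gamma(12.6, 10.31).
Posterior mean of λ = α/β = 12.6/10.31 = 1.2221.

1.2221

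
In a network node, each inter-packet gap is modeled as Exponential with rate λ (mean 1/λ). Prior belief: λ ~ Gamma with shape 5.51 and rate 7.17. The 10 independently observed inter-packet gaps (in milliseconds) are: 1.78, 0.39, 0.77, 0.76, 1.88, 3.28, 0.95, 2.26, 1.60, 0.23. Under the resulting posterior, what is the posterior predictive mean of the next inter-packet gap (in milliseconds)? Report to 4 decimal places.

With a Gamma(shape α, rate β) prior on the exponential rate λ, the posterior after n observations with total T = Σxᵢ is Gamma(α+n, β+T).
Sum of observations T = 13.90 milliseconds; n = 10.
Posterior: Gamma(5.51+10, 7.17+13.90) = Gamma(15.51, 21.07).
The predictive distribution for the next observation is Lomax; its mean is β/(α−1) = 21.07/14.51 = 1.4521.

1.4521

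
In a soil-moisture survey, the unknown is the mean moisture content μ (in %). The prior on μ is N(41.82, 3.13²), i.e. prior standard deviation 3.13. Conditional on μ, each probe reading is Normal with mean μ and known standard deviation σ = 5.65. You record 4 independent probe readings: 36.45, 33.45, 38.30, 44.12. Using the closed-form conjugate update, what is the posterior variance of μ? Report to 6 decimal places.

For Normal data with known variance σ², a Normal(μ₀, σ₀²) prior on μ is conjugate. Posterior precision = 1/σ₀² + n/σ²; posterior mean is the precision-weighted average of μ₀ and x̄.
σ₀² = 3.13² = 9.7969, σ² = 5.65² = 31.9225; σ² + n·σ₀² = 31.9225 + 4·9.7969 = 71.1101.
Posterior precision = 1/σ₀² + n/σ² = 1/9.7969 + 4/31.9225 = (σ² + n·σ₀²)/(σ₀²σ²) = 71.1101/(9.7969·31.9225); posterior variance σₙ² = σ₀²σ²/(σ² + n·σ₀²) = 9.7969·31.9225/71.1101 = 4.397990.

4.397990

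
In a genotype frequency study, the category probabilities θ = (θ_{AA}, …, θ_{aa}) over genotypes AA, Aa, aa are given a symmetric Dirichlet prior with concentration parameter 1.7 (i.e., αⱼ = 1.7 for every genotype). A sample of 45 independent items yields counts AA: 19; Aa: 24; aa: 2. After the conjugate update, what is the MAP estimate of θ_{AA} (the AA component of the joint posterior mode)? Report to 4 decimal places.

0.4183

The Dirichlet prior is conjugate to the Multinomial likelihood: each posterior αⱼ = prior αⱼ + observed count nⱼ.
Posterior concentration: (20.7, 25.7, 3.7), total = 50.1.
Joint mode component: (α_{AA}−1)/(Σα−K) = 19.7/47.1 = 0.4183.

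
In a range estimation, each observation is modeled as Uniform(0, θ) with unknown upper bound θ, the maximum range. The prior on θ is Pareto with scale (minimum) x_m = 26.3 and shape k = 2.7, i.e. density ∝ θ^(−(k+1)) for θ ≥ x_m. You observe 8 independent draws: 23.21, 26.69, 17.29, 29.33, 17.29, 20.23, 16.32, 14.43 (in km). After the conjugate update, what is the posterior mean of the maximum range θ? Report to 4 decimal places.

A Pareto(scale x_m, shape k) prior on the upper bound θ of Uniform(0, θ) is conjugate: posterior is Pareto(max(x_m, max xᵢ), k + n).
Sample maximum = 29.33; prior scale x_m = 26.3 → posterior scale = max = 29.33.
Posterior shape = 2.7 + 8 = 10.7.
E[θ|data] = k·x_m/(k−1) = 10.7·29.33/9.7 = 32.3537.

32.3537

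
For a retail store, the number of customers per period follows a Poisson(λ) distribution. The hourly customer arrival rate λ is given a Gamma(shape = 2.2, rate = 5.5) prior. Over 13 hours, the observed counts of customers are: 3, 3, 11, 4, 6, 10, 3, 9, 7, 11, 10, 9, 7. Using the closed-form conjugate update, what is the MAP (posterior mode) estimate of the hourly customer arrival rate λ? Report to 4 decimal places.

5.0919

With a Gamma(shape α, rate β) prior, the Poisson likelihood is conjugate: the posterior is Gamma(α + ΣXᵢ, β + n).
Sum of counts S = 93 over n = 13 hours.
Posterior: Gamma(α+S, β+n) = Gamma(2.2+93, 5.5+13) = Gamma(95.2, 18.5).
Mode of Gamma(α,β) for α≥1 is (α−1)/β = 94.2/18.5 = 5.0919.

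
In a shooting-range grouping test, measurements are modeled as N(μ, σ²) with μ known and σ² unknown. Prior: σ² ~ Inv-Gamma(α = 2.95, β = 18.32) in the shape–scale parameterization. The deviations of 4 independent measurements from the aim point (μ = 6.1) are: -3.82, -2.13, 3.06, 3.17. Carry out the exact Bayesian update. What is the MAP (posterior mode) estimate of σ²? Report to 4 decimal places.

6.3178

With known mean μ and an Inverse-Gamma(α, β) prior on σ², the Normal likelihood is conjugate: posterior is Inv-Gamma(α + n/2, β + Σ(xᵢ−μ)²/2).
Σ(xᵢ−μ)² = (-3.82)² + (-2.13)² + (3.06)² + (3.17)² = 38.5418.
Posterior: Inv-Gamma(2.95 + 4/2, 18.32 + 38.5418/2) = Inv-Gamma(4.95, 37.59090).
Mode = β/(α+1) = 37.59090/5.95 = 6.3178.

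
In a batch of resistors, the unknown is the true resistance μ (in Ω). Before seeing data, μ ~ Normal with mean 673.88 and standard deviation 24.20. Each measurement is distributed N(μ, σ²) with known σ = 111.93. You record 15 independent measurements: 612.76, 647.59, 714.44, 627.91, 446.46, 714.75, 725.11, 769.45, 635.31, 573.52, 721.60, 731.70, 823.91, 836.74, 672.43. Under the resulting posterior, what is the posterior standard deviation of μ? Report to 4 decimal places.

For Normal data with known variance σ², a Normal(μ₀, σ₀²) prior on μ is conjugate. Posterior precision = 1/σ₀² + n/σ²; posterior mean is the precision-weighted average of μ₀ and x̄.
σ₀² = 24.20² = 585.64, σ² = 111.93² = 12528.3249; σ² + n·σ₀² = 12528.3249 + 15·585.64 = 21312.9249.
Posterior precision = 1/σ₀² + n/σ² = 1/585.64 + 15/12528.3249 = (σ² + n·σ₀²)/(σ₀²σ²) = 21312.9249/(585.64·12528.3249); posterior variance σₙ² = σ₀²σ²/(σ² + n·σ₀²) = 585.64·12528.3249/21312.9249 = 344.255339.
Posterior SD = √σₙ² = √(585.64·12528.3249/21312.9249) = 18.5541.

18.5541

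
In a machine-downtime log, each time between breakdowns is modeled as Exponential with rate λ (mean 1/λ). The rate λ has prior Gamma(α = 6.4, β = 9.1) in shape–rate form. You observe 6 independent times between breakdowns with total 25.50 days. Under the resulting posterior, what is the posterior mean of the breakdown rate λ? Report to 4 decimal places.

0.3584

With a Gamma(shape α, rate β) prior on the exponential rate λ, the posterior after n observations with total T = Σxᵢ is Gamma(α+n, β+T).
Posterior: Gamma(6.4+6, 9.1+25.50) = Gamma(12.4, 34.60).
Posterior mean of λ = α/β = 12.4/34.60 = 0.3584.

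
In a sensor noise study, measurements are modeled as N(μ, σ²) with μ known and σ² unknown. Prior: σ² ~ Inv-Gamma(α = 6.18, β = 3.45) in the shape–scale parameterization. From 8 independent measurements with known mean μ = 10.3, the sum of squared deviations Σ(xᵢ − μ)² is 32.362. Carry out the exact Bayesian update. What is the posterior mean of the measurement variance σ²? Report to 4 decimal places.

2.1385

With known mean μ and an Inverse-Gamma(α, β) prior on σ², the Normal likelihood is conjugate: posterior is Inv-Gamma(α + n/2, β + Σ(xᵢ−μ)²/2).
Posterior: Inv-Gamma(6.18 + 8/2, 3.45 + 32.362/2) = Inv-Gamma(10.18, 19.6310).
E[σ²|data] = β/(α−1) = 19.6310/9.18 = 2.1385.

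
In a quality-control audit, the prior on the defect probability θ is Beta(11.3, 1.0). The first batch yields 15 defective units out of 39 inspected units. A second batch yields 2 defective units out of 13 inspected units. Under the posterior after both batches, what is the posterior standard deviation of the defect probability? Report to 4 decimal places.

The Beta prior is conjugate to a Binomial/Bernoulli likelihood; the update adds successes to α and failures to β.
After batch 1: Beta(11.3+15, 1.0+24) = Beta(26.3, 25.0).
After batch 2: Beta(26.3+2, 25.0+11) = Beta(28.3, 36.0).
Var = αβ/((α+β)²(α+β+1)) = 28.3·36.0/(64.3²·65.3) = 0.00377358; SD = √0.00377358 = 0.0614.

0.0614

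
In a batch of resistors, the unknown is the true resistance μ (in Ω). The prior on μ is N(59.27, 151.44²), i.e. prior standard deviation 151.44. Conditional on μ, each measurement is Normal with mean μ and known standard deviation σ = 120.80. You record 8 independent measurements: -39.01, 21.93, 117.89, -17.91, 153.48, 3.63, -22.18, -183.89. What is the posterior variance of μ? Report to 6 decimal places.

1689.689209

For Normal data with known variance σ², a Normal(μ₀, σ₀²) prior on μ is conjugate. Posterior precision = 1/σ₀² + n/σ²; posterior mean is the precision-weighted average of μ₀ and x̄.
σ₀² = 151.44² = 22934.0736, σ² = 120.80² = 14592.64; σ² + n·σ₀² = 14592.64 + 8·22934.0736 = 198065.2288.
Posterior precision = 1/σ₀² + n/σ² = 1/22934.0736 + 8/14592.64 = (σ² + n·σ₀²)/(σ₀²σ²) = 198065.2288/(22934.0736·14592.64); posterior variance σₙ² = σ₀²σ²/(σ² + n·σ₀²) = 22934.0736·14592.64/198065.2288 = 1689.689209.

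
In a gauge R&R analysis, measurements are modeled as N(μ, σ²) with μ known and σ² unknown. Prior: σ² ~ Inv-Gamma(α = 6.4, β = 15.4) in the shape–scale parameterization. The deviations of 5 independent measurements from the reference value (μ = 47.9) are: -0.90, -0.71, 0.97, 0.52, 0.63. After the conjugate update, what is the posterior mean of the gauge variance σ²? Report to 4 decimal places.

2.1343

With known mean μ and an Inverse-Gamma(α, β) prior on σ², the Normal likelihood is conjugate: posterior is Inv-Gamma(α + n/2, β + Σ(xᵢ−μ)²/2).
Σ(xᵢ−μ)² = (-0.90)² + (-0.71)² + (0.97)² + (0.52)² + (0.63)² = 2.9223.
Posterior: Inv-Gamma(6.4 + 5/2, 15.4 + 2.9223/2) = Inv-Gamma(8.90, 16.86115).
E[σ²|data] = β/(α−1) = 16.86115/7.90 = 2.1343.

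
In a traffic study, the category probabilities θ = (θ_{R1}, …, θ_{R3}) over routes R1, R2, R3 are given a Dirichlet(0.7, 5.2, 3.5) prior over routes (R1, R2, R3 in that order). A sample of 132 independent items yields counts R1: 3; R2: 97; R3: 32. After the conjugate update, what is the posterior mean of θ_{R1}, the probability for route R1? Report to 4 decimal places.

0.0262

The Dirichlet prior is conjugate to the Multinomial likelihood: each posterior αⱼ = prior αⱼ + observed count nⱼ.
Posterior concentration: (3.7, 102.2, 35.5), total = 141.4.
E[θ_{R1}|data] = α_{R1}/Σα = 3.7/141.4 = 0.0262.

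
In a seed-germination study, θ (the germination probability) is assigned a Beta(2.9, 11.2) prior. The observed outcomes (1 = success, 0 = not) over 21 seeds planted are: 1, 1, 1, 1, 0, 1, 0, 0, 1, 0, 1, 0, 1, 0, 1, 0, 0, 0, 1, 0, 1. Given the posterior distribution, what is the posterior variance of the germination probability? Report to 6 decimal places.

The Beta prior is conjugate to a Binomial/Bernoulli likelihood; the update adds successes to α and failures to β.
Posterior: Beta(α+k, β+n−k) = Beta(2.9+11, 11.2+10) = Beta(13.9, 21.2).
Var = αβ/((α+β)²(α+β+1)) = 13.9·21.2/(35.1²·36.1) = 0.006626.

0.006626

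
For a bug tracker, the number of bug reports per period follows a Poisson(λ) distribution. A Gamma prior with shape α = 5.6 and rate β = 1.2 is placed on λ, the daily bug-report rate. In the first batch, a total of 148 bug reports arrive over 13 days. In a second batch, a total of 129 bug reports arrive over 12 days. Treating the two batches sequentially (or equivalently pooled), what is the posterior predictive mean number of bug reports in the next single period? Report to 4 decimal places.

10.7863

With a Gamma(shape α, rate β) prior, the Poisson likelihood is conjugate: the posterior is Gamma(α + ΣXᵢ, β + n).
After batch 1: Gamma(α+S, β+n) = Gamma(5.6+148, 1.2+13) = Gamma(153.6, 14.2).
After batch 2: Gamma(α+S, β+n) = Gamma(153.6+129, 14.2+12) = Gamma(282.6, 26.2).
The predictive distribution for one future period is NegBinom with mean α/β = 10.7863.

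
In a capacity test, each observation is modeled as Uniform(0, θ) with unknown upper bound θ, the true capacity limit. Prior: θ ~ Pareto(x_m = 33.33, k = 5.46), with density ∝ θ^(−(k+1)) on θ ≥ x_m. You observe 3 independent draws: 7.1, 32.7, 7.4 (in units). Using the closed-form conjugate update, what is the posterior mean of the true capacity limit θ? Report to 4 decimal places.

37.7978

A Pareto(scale x_m, shape k) prior on the upper bound θ of Uniform(0, θ) is conjugate: posterior is Pareto(max(x_m, max xᵢ), k + n).
Sample maximum = 32.7; prior scale x_m = 33.33 → posterior scale = max = 33.33.
Posterior shape = 5.46 + 3 = 8.46.
E[θ|data] = k·x_m/(k−1) = 8.46·33.33/7.46 = 37.7978.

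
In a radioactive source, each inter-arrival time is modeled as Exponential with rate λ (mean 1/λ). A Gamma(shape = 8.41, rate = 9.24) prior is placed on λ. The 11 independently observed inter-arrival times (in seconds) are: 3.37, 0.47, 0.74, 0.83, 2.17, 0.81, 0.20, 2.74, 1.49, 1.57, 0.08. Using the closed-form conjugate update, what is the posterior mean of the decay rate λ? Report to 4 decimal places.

With a Gamma(shape α, rate β) prior on the exponential rate λ, the posterior after n observations with total T = Σxᵢ is Gamma(α+n, β+T).
Sum of observations T = 14.47 seconds; n = 11.
Posterior: Gamma(8.41+11, 9.24+14.47) = Gamma(19.41, 23.71).
Posterior mean of λ = α/β = 19.41/23.71 = 0.8186.

0.8186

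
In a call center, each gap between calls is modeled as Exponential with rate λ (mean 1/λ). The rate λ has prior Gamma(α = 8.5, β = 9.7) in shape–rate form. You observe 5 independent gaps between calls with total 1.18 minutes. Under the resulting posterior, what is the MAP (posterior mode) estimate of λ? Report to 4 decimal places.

With a Gamma(shape α, rate β) prior on the exponential rate λ, the posterior after n observations with total T = Σxᵢ is Gamma(α+n, β+T).
Posterior: Gamma(8.5+5, 9.7+1.18) = Gamma(13.5, 10.88).
Mode = (α−1)/β = 1.1489.

1.1489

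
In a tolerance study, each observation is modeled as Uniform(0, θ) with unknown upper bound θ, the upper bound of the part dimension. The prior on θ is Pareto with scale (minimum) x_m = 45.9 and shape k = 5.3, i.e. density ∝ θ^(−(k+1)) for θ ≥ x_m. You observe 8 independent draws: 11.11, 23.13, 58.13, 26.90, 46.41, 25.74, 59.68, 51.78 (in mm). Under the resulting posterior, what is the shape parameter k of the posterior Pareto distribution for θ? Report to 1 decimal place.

A Pareto(scale x_m, shape k) prior on the upper bound θ of Uniform(0, θ) is conjugate: posterior is Pareto(max(x_m, max xᵢ), k + n).
Sample maximum = 59.68; prior scale x_m = 45.9 → posterior scale = max = 59.68.
Posterior shape = 5.3 + 8 = 13.3.
Posterior shape k = 13.3.

13.3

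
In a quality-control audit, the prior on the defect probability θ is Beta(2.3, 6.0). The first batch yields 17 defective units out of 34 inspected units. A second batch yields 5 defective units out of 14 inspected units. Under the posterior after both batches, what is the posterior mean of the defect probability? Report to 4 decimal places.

0.4316

The Beta prior is conjugate to a Binomial/Bernoulli likelihood; the update adds successes to α and failures to β.
After batch 1: Beta(2.3+17, 6.0+17) = Beta(19.3, 23.0).
After batch 2: Beta(19.3+5, 23.0+9) = Beta(24.3, 32.0).
Posterior mean = α/(α+β) = 24.3/56.3 = 0.4316.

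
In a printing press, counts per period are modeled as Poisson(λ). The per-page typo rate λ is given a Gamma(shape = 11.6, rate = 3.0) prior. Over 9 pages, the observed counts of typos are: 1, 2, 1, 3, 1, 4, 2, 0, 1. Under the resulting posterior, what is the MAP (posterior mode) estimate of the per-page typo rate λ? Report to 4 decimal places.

With a Gamma(shape α, rate β) prior, the Poisson likelihood is conjugate: the posterior is Gamma(α + ΣXᵢ, β + n).
Sum of counts S = 15 over n = 9 pages.
Posterior: Gamma(α+S, β+n) = Gamma(11.6+15, 3.0+9) = Gamma(26.6, 12.0).
Mode of Gamma(α,β) for α≥1 is (α−1)/β = 25.6/12.0 = 2.1333.

2.1333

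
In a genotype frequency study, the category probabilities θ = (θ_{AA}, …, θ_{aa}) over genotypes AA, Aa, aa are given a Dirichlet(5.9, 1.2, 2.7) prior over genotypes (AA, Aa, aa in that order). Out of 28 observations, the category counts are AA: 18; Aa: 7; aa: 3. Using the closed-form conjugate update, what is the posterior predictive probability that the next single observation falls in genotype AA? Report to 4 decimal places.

0.6323

The Dirichlet prior is conjugate to the Multinomial likelihood: each posterior αⱼ = prior αⱼ + observed count nⱼ.
Posterior concentration: (23.9, 8.2, 5.7), total = 37.8.
P(next = AA | data) = α_{AA}/Σα = 0.6323.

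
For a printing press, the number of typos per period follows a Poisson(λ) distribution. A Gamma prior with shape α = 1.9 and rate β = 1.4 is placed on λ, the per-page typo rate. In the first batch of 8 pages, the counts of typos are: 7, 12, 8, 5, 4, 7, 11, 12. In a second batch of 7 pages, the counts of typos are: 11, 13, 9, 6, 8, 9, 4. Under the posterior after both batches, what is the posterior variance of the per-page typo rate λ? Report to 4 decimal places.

0.4755

With a Gamma(shape α, rate β) prior, the Poisson likelihood is conjugate: the posterior is Gamma(α + ΣXᵢ, β + n).
Batch 1: sum of counts S = 66 over n = 8 pages.
After batch 1: Gamma(α+S, β+n) = Gamma(1.9+66, 1.4+8) = Gamma(67.9, 9.4).
Batch 2: sum of counts S = 60 over n = 7 pages.
After batch 2: Gamma(α+S, β+n) = Gamma(67.9+60, 9.4+7) = Gamma(127.9, 16.4).
Var = α/β² = 127.9/16.4² = 0.4755.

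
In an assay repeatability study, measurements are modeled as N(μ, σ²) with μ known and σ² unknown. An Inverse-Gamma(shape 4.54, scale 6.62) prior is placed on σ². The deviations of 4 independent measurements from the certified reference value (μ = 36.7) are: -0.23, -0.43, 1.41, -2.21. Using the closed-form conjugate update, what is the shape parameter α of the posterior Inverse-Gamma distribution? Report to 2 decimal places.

6.54

With known mean μ and an Inverse-Gamma(α, β) prior on σ², the Normal likelihood is conjugate: posterior is Inv-Gamma(α + n/2, β + Σ(xᵢ−μ)²/2).
Σ(xᵢ−μ)² = (-0.23)² + (-0.43)² + (1.41)² + (-2.21)² = 7.1100.
Posterior: Inv-Gamma(4.54 + 4/2, 6.62 + 7.1100/2) = Inv-Gamma(6.54, 10.17500).
Posterior α = 6.54.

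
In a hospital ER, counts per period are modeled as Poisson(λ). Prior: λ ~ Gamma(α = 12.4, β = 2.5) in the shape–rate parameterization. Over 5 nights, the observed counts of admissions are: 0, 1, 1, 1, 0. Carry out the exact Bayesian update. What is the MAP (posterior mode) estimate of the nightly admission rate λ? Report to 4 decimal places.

With a Gamma(shape α, rate β) prior, the Poisson likelihood is conjugate: the posterior is Gamma(α + ΣXᵢ, β + n).
Sum of counts S = 3 over n = 5 nights.
Posterior: Gamma(α+S, β+n) = Gamma(12.4+3, 2.5+5) = Gamma(15.4, 7.5).
Mode of Gamma(α,β) for α≥1 is (α−1)/β = 14.4/7.5 = 1.9200.

1.9200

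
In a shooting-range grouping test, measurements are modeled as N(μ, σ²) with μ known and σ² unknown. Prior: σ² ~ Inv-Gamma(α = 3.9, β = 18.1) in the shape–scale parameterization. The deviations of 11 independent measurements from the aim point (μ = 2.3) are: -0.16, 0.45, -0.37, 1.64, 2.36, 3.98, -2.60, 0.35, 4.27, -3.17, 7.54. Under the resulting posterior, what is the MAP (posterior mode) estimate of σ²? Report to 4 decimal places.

7.3404

With known mean μ and an Inverse-Gamma(α, β) prior on σ², the Normal likelihood is conjugate: posterior is Inv-Gamma(α + n/2, β + Σ(xᵢ−μ)²/2).
Σ(xᵢ−μ)² = (-0.16)² + (0.45)² + (-0.37)² + (1.64)² + (2.36)² + (3.98)² + (-2.60)² + (0.35)² + (4.27)² + (-3.17)² + (7.54)² = 116.4805.
Posterior: Inv-Gamma(3.9 + 11/2, 18.1 + 116.4805/2) = Inv-Gamma(9.40, 76.34025).
Mode = β/(α+1) = 76.34025/10.40 = 7.3404.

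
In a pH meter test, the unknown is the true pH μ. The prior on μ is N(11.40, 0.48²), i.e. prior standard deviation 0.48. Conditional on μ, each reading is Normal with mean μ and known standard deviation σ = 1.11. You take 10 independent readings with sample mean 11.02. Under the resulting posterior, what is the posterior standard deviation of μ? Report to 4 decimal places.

For Normal data with known variance σ², a Normal(μ₀, σ₀²) prior on μ is conjugate. Posterior precision = 1/σ₀² + n/σ²; posterior mean is the precision-weighted average of μ₀ and x̄.
σ₀² = 0.48² = 0.2304, σ² = 1.11² = 1.2321; σ² + n·σ₀² = 1.2321 + 10·0.2304 = 3.5361.
Posterior precision = 1/σ₀² + n/σ² = 1/0.2304 + 10/1.2321 = (σ² + n·σ₀²)/(σ₀²σ²) = 3.5361/(0.2304·1.2321); posterior variance σₙ² = σ₀²σ²/(σ² + n·σ₀²) = 0.2304·1.2321/3.5361 = 0.080279.
Posterior SD = √σₙ² = √(0.2304·1.2321/3.5361) = 0.2833.

0.2833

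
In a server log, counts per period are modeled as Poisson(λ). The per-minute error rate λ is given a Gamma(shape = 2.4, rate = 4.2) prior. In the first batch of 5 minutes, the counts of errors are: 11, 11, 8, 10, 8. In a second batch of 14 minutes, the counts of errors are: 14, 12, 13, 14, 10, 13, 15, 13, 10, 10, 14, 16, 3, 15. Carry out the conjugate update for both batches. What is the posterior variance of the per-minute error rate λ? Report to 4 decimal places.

With a Gamma(shape α, rate β) prior, the Poisson likelihood is conjugate: the posterior is Gamma(α + ΣXᵢ, β + n).
Batch 1: sum of counts S = 48 over n = 5 minutes.
After batch 1: Gamma(α+S, β+n) = Gamma(2.4+48, 4.2+5) = Gamma(50.4, 9.2).
Batch 2: sum of counts S = 172 over n = 14 minutes.
After batch 2: Gamma(α+S, β+n) = Gamma(50.4+172, 9.2+14) = Gamma(222.4, 23.2).
Var = α/β² = 222.4/23.2² = 0.4132.

0.4132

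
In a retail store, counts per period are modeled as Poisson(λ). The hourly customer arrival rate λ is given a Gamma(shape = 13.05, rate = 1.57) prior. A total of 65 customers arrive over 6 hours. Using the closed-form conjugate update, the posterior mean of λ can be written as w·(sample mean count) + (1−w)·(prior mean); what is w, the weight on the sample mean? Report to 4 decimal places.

0.7926

With a Gamma(shape α, rate β) prior, the Poisson likelihood is conjugate: the posterior is Gamma(α + ΣXᵢ, β + n).
Posterior mean = (α₀+S)/(β₀+n) = [n/(β₀+n)]·(S/n) + [β₀/(β₀+n)]·(α₀/β₀), so only n and β₀ enter the weight.
Weight on data w = n/(β₀+n) = 6/(1.57+6) = 6/7.57 = 0.7926.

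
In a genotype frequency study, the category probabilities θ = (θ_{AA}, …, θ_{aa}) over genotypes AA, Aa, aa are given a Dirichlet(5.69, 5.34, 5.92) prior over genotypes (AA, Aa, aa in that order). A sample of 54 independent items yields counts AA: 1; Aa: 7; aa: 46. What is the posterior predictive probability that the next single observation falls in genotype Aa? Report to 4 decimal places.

The Dirichlet prior is conjugate to the Multinomial likelihood: each posterior αⱼ = prior αⱼ + observed count nⱼ.
Posterior concentration: (6.69, 12.34, 51.92), total = 70.95.
P(next = Aa | data) = α_{Aa}/Σα = 0.1739.

0.1739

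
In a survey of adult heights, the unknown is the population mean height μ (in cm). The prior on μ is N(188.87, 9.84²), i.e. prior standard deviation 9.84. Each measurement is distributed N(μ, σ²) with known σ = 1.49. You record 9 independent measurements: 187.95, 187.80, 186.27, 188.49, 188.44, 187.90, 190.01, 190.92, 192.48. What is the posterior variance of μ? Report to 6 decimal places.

For Normal data with known variance σ², a Normal(μ₀, σ₀²) prior on μ is conjugate. Posterior precision = 1/σ₀² + n/σ²; posterior mean is the precision-weighted average of μ₀ and x̄.
σ₀² = 9.84² = 96.8256, σ² = 1.49² = 2.2201; σ² + n·σ₀² = 2.2201 + 9·96.8256 = 873.6505.
Posterior precision = 1/σ₀² + n/σ² = 1/96.8256 + 9/2.2201 = (σ² + n·σ₀²)/(σ₀²σ²) = 873.6505/(96.8256·2.2201); posterior variance σₙ² = σ₀²σ²/(σ² + n·σ₀²) = 96.8256·2.2201/873.6505 = 0.246051.

0.246051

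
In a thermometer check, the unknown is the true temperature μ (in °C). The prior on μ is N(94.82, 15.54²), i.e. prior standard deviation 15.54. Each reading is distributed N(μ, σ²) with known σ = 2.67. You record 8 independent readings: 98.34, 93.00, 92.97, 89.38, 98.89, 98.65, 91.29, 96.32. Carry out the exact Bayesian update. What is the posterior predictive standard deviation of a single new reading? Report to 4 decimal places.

2.8314

For Normal data with known variance σ², a Normal(μ₀, σ₀²) prior on μ is conjugate. Posterior precision = 1/σ₀² + n/σ²; posterior mean is the precision-weighted average of μ₀ and x̄.
σ₀² = 15.54² = 241.4916, σ² = 2.67² = 7.1289; σ² + n·σ₀² = 7.1289 + 8·241.4916 = 1939.0617.
Posterior precision = 1/σ₀² + n/σ² = 1/241.4916 + 8/7.1289 = (σ² + n·σ₀²)/(σ₀²σ²) = 1939.0617/(241.4916·7.1289); posterior variance σₙ² = σ₀²σ²/(σ² + n·σ₀²) = 241.4916·7.1289/1939.0617 = 0.887836.
Predictive variance for one new observation = σₙ² + σ² = 241.4916·7.1289/1939.0617 + 7.1289 = σ²·(σ₀² + 1939.0617)/1939.0617 = 7.1289·2180.5533/1939.0617 = 8.016736; SD = √(7.1289·2180.5533/1939.0617) = 2.8314.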